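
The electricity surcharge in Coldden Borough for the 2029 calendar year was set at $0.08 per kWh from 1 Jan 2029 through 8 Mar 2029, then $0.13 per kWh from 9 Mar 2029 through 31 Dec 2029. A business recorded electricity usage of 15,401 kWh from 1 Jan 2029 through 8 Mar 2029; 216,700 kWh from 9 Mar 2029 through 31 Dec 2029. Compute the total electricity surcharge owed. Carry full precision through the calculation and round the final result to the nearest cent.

1 Jan – 8 Mar 2029: 15,401 kWh at $0.08/kWh → $1,232.08
9 Mar – 31 Dec 2029: 216,700 kWh at $0.13/kWh → $28,171.00

$29,403.08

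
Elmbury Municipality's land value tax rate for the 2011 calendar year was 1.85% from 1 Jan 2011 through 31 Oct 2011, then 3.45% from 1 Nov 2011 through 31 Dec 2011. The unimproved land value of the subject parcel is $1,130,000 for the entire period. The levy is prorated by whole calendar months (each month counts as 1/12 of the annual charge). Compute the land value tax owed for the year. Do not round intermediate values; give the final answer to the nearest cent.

1 Jan – 31 Oct 2011: 10 months at 1.85% → $1,130,000 × 1.85% × 10/12 = $17,420.8333
1 Nov – 31 Dec 2011: 2 months at 3.45% → $1,130,000 × 3.45% × 2/12 = $6,497.5000
Total = $23,918.3333

$23,918.33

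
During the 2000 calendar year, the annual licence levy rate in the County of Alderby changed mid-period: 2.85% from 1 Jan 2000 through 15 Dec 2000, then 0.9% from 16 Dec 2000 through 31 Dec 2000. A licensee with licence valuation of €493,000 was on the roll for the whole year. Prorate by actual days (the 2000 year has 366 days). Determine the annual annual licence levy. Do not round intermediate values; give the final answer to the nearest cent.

1 Jan – 15 Dec 2000: 350 days at 2.85% → €493,000 × 2.85% × 350/366 = €13,436.2705
16 Dec – 31 Dec 2000: 16 days at 0.9% → €493,000 × 0.9% × 16/366 = €193.9672
Total = €13,630.2377

€13,630.24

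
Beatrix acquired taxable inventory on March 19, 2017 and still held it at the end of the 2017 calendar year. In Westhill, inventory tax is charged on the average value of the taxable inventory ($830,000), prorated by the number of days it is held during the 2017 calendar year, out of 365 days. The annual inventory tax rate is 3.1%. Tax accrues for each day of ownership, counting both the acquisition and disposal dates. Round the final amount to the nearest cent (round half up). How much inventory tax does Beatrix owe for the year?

$20,302.03

Days held (March 19 – December 31, 2017): 288 out of 365
Tax = $830,000 × 3.1% × 288/365 = $20,302.0274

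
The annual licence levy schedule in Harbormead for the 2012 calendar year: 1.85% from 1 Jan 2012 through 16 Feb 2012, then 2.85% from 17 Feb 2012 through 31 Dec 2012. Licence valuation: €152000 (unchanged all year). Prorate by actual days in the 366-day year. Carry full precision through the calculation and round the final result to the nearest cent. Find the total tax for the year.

€4136.81

1 Jan – 16 Feb 2012: 47 days at 1.85% → €152000 × 1.85% × 47/366 = €361.1038
17 Feb – 31 Dec 2012: 319 days at 2.85% → €152000 × 2.85% × 319/366 = €3775.7049
Total = €4136.8087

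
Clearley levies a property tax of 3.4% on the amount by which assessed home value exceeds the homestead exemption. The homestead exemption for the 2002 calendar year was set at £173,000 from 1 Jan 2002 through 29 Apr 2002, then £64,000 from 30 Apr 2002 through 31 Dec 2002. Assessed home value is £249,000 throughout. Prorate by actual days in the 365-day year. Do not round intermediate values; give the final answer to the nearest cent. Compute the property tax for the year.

£5,081.74

1 Jan – 29 Apr 2002: 119 days, exemption £173,000 → (£249,000 − £173,000) × 3.4% × 119/365 = £842.4548
30 Apr – 31 Dec 2002: 246 days, exemption £64,000 → (£249,000 − £64,000) × 3.4% × 246/365 = £4,239.2877
Total = £5,081.7425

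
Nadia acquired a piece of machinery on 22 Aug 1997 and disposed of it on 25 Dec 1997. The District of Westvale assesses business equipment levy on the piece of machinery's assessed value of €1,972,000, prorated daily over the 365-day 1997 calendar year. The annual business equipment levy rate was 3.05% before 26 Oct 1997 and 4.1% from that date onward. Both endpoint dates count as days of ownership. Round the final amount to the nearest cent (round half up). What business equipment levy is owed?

22 Aug – 25 Oct 1997: 65 days at 3.05% → €1,972,000 × 3.05% × 65/365 = €10,710.9315
26 Oct – 25 Dec 1997: 61 days at 4.1% → €1,972,000 × 4.1% × 61/365 = €13,512.2521
Total = €24,223.1836

€24,223.18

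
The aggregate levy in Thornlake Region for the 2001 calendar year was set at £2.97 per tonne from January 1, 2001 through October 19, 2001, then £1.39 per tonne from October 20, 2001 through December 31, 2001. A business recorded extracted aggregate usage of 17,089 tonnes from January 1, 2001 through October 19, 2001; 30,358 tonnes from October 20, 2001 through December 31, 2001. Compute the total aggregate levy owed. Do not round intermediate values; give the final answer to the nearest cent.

£92,951.95

January 1 – October 19, 2001: 17,089 tonnes at £2.97/tonne → £50,754.33
October 20 – December 31, 2001: 30,358 tonnes at £1.39/tonne → £42,197.62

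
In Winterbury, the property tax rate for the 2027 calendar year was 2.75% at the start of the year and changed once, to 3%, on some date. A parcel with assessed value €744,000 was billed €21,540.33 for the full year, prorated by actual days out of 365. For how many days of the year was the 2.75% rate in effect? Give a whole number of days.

153 days

Let d = days at the first rate; then 365 − d days at the second rate.
€744,000 × [2.75%·d + 3%·(365−d)] / 365 = €21,540.33
Solving gives d = 153, so the new rate took effect on 3 June 2027.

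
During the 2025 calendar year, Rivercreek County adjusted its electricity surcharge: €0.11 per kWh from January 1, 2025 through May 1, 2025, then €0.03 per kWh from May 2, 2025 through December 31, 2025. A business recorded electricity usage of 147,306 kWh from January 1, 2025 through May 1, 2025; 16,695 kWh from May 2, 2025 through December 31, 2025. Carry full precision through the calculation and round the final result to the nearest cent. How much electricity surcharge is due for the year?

€16,704.51

January 1 – May 1, 2025: 147,306 kWh at €0.11/kWh → €16,203.66
May 2 – December 31, 2025: 16,695 kWh at €0.03/kWh → €500.85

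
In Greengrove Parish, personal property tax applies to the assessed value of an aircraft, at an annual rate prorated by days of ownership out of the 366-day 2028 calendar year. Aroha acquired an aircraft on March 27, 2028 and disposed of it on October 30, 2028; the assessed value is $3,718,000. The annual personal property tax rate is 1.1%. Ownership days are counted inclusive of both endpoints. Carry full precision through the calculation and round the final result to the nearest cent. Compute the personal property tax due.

$24,360.01

Days held (March 27 – October 30, 2028): 218 out of 366
Tax = $3,718,000 × 1.1% × 218/366 = $24,360.0109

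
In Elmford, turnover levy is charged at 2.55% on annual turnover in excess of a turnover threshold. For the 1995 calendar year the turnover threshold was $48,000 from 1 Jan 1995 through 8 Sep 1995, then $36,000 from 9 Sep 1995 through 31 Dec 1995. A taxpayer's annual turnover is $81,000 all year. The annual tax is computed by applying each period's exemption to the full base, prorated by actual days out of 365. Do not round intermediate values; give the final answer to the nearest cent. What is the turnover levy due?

1 Jan – 8 Sep 1995: 251 days, exemption $48,000 → ($81,000 − $48,000) × 2.55% × 251/365 = $578.6753
9 Sep – 31 Dec 1995: 114 days, exemption $36,000 → ($81,000 − $36,000) × 2.55% × 114/365 = $358.3973
Total = $937.0726

$937.07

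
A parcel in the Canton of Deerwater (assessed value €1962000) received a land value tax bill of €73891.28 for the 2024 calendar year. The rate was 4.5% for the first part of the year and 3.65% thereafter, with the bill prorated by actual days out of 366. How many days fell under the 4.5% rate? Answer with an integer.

50 days

Let d = days at the first rate; then 366 − d days at the second rate.
€1962000 × [4.5%·d + 3.65%·(366−d)] / 366 = €73891.28
Solving gives d = 50, so the new rate took effect on 20 February 2024.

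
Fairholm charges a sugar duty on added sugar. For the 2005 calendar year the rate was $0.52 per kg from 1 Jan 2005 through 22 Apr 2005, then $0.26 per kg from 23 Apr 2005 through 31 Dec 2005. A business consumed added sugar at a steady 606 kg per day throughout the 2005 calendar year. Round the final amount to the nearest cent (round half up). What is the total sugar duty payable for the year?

$75,156.12

1 Jan – 22 Apr 2005: 112 days × 606 kg/day = 67,872 kg at $0.52/kg → $35,293.44
23 Apr – 31 Dec 2005: 253 days × 606 kg/day = 153,318 kg at $0.26/kg → $39,862.68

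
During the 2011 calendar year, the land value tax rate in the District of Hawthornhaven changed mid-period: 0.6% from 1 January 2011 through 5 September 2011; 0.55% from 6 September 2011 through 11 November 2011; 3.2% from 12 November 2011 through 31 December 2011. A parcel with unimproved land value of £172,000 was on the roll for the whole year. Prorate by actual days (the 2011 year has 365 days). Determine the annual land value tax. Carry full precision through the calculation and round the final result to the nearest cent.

£1,628.82

1 January – 5 September 2011: 248 days at 0.6% → £172,000 × 0.6% × 248/365 = £701.1945
6 September – 11 November 2011: 67 days at 0.55% → £172,000 × 0.55% × 67/365 = £173.6493
12 November – 31 December 2011: 50 days at 3.2% → £172,000 × 3.2% × 50/365 = £753.9726
Total = £1,628.8164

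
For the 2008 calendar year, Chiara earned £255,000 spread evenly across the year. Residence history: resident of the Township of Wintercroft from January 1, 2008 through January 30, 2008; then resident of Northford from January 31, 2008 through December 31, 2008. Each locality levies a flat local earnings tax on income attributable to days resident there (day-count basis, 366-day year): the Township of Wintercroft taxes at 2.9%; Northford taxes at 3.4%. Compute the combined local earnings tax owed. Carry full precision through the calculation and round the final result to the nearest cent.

£8,565.49

The Township of Wintercroft, January 1 – January 30, 2008: 30 days → £255,000 × 2.9% × 30/366 = £606.1475
Northford, January 31 – December 31, 2008: 336 days → £255,000 × 3.4% × 336/366 = £7,959.3443
Total = £8,565.4918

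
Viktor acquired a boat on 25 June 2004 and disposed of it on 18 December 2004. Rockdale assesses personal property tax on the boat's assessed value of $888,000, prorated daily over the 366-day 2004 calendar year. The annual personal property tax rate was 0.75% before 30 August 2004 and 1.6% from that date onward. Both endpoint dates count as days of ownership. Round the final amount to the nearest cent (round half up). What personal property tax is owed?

25 June – 29 August 2004: 66 days at 0.75% → $888,000 × 0.75% × 66/366 = $1,200.9836
30 August – 18 December 2004: 111 days at 1.6% → $888,000 × 1.6% × 111/366 = $4,308.9836
Total = $5,509.9672

$5,509.97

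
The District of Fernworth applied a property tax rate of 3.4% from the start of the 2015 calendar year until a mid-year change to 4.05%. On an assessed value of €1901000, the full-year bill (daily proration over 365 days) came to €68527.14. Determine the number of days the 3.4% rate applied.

Let d = days at the first rate; then 365 − d days at the second rate.
€1901000 × [3.4%·d + 4.05%·(365−d)] / 365 = €68527.14
Solving gives d = 250, so the new rate took effect on September 8, 2015.

250 days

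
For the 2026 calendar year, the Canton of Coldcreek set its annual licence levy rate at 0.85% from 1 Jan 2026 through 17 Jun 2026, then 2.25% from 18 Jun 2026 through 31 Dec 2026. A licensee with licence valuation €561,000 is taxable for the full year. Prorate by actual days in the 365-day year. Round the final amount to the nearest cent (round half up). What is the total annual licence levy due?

1 Jan – 17 Jun 2026: 168 days at 0.85% → €561,000 × 0.85% × 168/365 = €2,194.8164
18 Jun – 31 Dec 2026: 197 days at 2.25% → €561,000 × 2.25% × 197/365 = €6,812.6918
Total = €9,007.5082

€9,007.51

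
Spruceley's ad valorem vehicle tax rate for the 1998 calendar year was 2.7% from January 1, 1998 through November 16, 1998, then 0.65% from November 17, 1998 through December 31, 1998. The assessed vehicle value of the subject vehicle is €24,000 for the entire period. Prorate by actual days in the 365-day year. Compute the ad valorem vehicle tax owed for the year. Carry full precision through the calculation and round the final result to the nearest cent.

January 1 – November 16, 1998: 320 days at 2.7% → €24,000 × 2.7% × 320/365 = €568.1096
November 17 – December 31, 1998: 45 days at 0.65% → €24,000 × 0.65% × 45/365 = €19.2329
Total = €587.3425

€587.34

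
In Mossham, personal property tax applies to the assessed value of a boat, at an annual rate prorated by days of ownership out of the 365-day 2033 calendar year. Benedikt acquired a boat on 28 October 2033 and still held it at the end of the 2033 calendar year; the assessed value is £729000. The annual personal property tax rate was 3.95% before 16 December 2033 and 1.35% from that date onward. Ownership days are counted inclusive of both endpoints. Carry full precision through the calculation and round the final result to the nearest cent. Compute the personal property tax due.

£4297.11

28 October – 15 December 2033: 49 days at 3.95% → £729000 × 3.95% × 49/365 = £3865.6973
16 December – 31 December 2033: 16 days at 1.35% → £729000 × 1.35% × 16/365 = £431.4082
Total = £4297.1055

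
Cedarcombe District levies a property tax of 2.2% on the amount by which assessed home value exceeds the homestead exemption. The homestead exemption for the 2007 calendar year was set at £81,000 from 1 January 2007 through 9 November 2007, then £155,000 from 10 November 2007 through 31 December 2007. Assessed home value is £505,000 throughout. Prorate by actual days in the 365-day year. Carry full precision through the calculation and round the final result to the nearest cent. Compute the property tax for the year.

1 January – 9 November 2007: 313 days, exemption £81,000 → (£505,000 − £81,000) × 2.2% × 313/365 = £7,999.0795
10 November – 31 December 2007: 52 days, exemption £155,000 → (£505,000 − £155,000) × 2.2% × 52/365 = £1,096.9863
Total = £9,096.0658

£9,096.07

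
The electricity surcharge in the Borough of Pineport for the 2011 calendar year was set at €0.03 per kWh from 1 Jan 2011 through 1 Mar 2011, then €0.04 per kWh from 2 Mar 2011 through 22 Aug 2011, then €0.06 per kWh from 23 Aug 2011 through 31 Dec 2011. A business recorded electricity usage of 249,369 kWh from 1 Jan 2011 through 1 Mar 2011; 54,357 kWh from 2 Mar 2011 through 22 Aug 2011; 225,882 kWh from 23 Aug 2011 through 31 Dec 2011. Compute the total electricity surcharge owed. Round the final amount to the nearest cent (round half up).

1 Jan – 1 Mar 2011: 249,369 kWh at €0.03/kWh → €7481.07
2 Mar – 22 Aug 2011: 54,357 kWh at €0.04/kWh → €2174.28
23 Aug – 31 Dec 2011: 225,882 kWh at €0.06/kWh → €13552.92

€23208.27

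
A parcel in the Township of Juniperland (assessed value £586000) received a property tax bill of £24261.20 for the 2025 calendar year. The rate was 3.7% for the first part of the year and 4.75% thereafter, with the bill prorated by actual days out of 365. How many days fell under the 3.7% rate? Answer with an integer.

212 days

Let d = days at the first rate; then 365 − d days at the second rate.
£586000 × [3.7%·d + 4.75%·(365−d)] / 365 = £24261.20
Solving gives d = 212, so the new rate took effect on 1 Aug 2025.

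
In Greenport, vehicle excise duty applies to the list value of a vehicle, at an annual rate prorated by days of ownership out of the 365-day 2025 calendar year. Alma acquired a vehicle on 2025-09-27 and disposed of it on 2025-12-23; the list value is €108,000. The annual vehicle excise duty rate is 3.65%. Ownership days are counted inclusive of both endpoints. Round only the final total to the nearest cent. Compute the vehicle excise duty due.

Days held (2025-09-27 to 2025-12-23): 88 out of 365
Tax = €108,000 × 3.65% × 88/365 = €950.4000

€950.40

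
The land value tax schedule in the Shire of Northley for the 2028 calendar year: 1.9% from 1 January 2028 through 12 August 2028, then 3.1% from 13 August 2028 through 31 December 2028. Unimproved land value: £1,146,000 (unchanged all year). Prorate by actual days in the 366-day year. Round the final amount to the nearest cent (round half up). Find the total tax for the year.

1 January – 12 August 2028: 225 days at 1.9% → £1,146,000 × 1.9% × 225/366 = £13,385.6557
13 August – 31 December 2028: 141 days at 3.1% → £1,146,000 × 3.1% × 141/366 = £13,686.2459
Total = £27,071.9016

£27,071.90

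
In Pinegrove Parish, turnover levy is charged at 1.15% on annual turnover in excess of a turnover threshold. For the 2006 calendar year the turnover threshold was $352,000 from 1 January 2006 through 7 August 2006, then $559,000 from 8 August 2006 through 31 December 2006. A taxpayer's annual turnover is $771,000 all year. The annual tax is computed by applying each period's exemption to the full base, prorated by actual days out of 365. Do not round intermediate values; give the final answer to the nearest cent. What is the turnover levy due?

1 January – 7 August 2006: 219 days, exemption $352,000 → ($771,000 − $352,000) × 1.15% × 219/365 = $2,891.1000
8 August – 31 December 2006: 146 days, exemption $559,000 → ($771,000 − $559,000) × 1.15% × 146/365 = $975.2000
Total = $3,866.3000

$3,866.30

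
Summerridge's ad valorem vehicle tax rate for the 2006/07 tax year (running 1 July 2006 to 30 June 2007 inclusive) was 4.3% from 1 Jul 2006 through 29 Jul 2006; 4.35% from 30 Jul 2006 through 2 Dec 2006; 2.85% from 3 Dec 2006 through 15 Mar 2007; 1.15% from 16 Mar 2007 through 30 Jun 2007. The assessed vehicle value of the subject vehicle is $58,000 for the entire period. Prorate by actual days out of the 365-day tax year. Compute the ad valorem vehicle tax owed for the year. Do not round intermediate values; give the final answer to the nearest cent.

1 Jul – 29 Jul 2006: 29 days at 4.3% → $58,000 × 4.3% × 29/365 = $198.1534
30 Jul – 2 Dec 2006: 126 days at 4.35% → $58,000 × 4.35% × 126/365 = $870.9534
3 Dec 2006 – 15 Mar 2007: 103 days at 2.85% → $58,000 × 2.85% × 103/365 = $466.4630
16 Mar – 30 Jun 2007: 107 days at 1.15% → $58,000 × 1.15% × 107/365 = $195.5315
Total = $1,731.1014

$1,731.10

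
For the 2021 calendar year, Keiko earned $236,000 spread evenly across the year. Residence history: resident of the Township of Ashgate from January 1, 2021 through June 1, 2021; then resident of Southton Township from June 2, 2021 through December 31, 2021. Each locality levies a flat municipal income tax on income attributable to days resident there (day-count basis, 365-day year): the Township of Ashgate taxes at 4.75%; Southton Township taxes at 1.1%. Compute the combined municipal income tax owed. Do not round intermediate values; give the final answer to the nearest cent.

$6,183.20

The Township of Ashgate, January 1 – June 1, 2021: 152 days → $236,000 × 4.75% × 152/365 = $4,668.2740
Southton Township, June 2 – December 31, 2021: 213 days → $236,000 × 1.1% × 213/365 = $1,514.9260
Total = $6,183.2000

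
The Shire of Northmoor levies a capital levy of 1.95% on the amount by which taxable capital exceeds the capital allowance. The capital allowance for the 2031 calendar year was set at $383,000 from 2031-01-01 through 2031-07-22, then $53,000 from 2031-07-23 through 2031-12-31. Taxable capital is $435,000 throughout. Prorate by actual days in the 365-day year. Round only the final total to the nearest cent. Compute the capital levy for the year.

2031-01-01 to 2031-07-22: 203 days, exemption $383,000 → ($435,000 − $383,000) × 1.95% × 203/365 = $563.9507
2031-07-23 to 2031-12-31: 162 days, exemption $53,000 → ($435,000 − $53,000) × 1.95% × 162/365 = $3,306.1315
Total = $3,870.0822

$3,870.08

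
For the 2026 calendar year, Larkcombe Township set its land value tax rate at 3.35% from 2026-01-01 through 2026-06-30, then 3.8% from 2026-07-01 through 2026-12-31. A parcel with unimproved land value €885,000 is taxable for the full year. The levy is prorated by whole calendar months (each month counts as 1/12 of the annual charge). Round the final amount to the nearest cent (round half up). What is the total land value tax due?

€31,638.75

2026-01-01 to 2026-06-30: 6 months at 3.35% → €885,000 × 3.35% × 6/12 = €14,823.7500
2026-07-01 to 2026-12-31: 6 months at 3.8% → €885,000 × 3.8% × 6/12 = €16,815.0000
Total = €31,638.7500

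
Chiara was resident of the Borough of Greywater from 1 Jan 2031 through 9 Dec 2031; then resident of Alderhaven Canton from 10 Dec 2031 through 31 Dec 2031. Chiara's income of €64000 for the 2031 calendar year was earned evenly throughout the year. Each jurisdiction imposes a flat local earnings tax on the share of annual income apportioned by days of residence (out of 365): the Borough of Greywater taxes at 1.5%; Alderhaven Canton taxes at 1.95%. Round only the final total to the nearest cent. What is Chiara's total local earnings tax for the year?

The Borough of Greywater, 1 Jan – 9 Dec 2031: 343 days → €64000 × 1.5% × 343/365 = €902.1370
Alderhaven Canton, 10 Dec – 31 Dec 2031: 22 days → €64000 × 1.95% × 22/365 = €75.2219
Total = €977.3589

€977.36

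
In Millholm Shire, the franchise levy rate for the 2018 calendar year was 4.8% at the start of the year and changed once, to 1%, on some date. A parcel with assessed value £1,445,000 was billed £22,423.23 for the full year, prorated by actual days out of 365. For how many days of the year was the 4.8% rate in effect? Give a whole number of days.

53 days

Let d = days at the first rate; then 365 − d days at the second rate.
£1,445,000 × [4.8%·d + 1%·(365−d)] / 365 = £22,423.23
Solving gives d = 53, so the new rate took effect on 23 Feb 2018.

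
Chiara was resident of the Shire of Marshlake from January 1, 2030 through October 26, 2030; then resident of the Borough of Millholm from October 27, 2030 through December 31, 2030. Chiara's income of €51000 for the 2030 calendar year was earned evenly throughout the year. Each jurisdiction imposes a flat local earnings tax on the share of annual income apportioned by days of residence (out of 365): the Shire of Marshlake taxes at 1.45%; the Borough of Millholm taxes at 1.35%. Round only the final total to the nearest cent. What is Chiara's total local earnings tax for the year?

€730.28

The Shire of Marshlake, January 1 – October 26, 2030: 299 days → €51000 × 1.45% × 299/365 = €605.7822
The Borough of Millholm, October 27 – December 31, 2030: 66 days → €51000 × 1.35% × 66/365 = €124.4959
Total = €730.2781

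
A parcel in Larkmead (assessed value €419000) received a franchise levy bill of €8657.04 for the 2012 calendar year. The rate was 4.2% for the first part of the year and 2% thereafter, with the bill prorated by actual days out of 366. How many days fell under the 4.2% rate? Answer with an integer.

Let d = days at the first rate; then 366 − d days at the second rate.
€419000 × [4.2%·d + 2%·(366−d)] / 366 = €8657.04
Solving gives d = 11, so the new rate took effect on 12 Jan 2012.

11 days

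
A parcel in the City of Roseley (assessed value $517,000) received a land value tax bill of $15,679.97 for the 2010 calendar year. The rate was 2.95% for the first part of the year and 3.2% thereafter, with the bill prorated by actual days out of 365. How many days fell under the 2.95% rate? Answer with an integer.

244 days

Let d = days at the first rate; then 365 − d days at the second rate.
$517,000 × [2.95%·d + 3.2%·(365−d)] / 365 = $15,679.97
Solving gives d = 244, so the new rate took effect on 2 Sep 2010.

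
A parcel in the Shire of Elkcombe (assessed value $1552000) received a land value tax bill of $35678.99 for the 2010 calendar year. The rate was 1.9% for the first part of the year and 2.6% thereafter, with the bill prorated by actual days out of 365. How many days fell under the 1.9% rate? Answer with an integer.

Let d = days at the first rate; then 365 − d days at the second rate.
$1552000 × [1.9%·d + 2.6%·(365−d)] / 365 = $35678.99
Solving gives d = 157, so the new rate took effect on June 7, 2010.

157 days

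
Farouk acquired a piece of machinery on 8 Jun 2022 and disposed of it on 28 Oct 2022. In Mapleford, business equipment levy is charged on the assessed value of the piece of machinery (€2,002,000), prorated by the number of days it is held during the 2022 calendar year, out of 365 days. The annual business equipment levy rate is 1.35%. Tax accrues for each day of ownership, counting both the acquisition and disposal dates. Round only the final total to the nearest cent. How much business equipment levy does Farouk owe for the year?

€10,588.66

Days held (8 Jun – 28 Oct 2022): 143 out of 365
Tax = €2,002,000 × 1.35% × 143/365 = €10,588.6603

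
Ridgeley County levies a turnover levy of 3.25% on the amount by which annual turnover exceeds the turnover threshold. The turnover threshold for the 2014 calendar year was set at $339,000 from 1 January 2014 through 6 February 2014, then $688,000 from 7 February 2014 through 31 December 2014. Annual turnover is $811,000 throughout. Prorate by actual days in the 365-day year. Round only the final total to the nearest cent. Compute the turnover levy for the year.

1 January – 6 February 2014: 37 days, exemption $339,000 → ($811,000 − $339,000) × 3.25% × 37/365 = $1,555.0137
7 February – 31 December 2014: 328 days, exemption $688,000 → ($811,000 − $688,000) × 3.25% × 328/365 = $3,592.2740
Total = $5,147.2877

$5,147.29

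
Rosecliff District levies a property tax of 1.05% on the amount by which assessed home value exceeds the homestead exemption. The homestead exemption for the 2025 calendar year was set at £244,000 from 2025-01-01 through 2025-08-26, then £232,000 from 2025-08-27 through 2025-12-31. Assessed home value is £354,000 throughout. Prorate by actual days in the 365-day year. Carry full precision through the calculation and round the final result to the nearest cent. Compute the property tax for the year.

£1,198.84

2025-01-01 to 2025-08-26: 238 days, exemption £244,000 → (£354,000 − £244,000) × 1.05% × 238/365 = £753.1233
2025-08-27 to 2025-12-31: 127 days, exemption £232,000 → (£354,000 − £232,000) × 1.05% × 127/365 = £445.7178
Total = £1,198.8411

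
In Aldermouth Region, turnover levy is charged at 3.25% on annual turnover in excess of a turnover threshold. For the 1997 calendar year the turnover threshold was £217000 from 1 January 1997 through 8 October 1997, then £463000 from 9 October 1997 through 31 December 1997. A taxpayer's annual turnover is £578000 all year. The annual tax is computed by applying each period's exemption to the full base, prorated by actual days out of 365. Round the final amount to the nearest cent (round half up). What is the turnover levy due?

£9892.55

1 January – 8 October 1997: 281 days, exemption £217000 → (£578000 − £217000) × 3.25% × 281/365 = £9032.4178
9 October – 31 December 1997: 84 days, exemption £463000 → (£578000 − £463000) × 3.25% × 84/365 = £860.1370
Total = £9892.5548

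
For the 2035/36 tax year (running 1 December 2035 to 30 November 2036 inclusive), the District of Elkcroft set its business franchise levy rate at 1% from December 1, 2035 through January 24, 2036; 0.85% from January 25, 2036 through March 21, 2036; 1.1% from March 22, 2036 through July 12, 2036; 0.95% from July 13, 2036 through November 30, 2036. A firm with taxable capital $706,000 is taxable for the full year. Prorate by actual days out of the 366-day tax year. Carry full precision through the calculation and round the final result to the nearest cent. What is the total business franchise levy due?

December 1, 2035 – January 24, 2036: 55 days at 1% → $706,000 × 1% × 55/366 = $1,060.9290
January 25 – March 21, 2036: 57 days at 0.85% → $706,000 × 0.85% × 57/366 = $934.5820
March 22 – July 12, 2036: 113 days at 1.1% → $706,000 × 1.1% × 113/366 = $2,397.6995
July 13 – November 30, 2036: 141 days at 0.95% → $706,000 × 0.95% × 141/366 = $2,583.8443
Total = $6,977.0546

$6,977.05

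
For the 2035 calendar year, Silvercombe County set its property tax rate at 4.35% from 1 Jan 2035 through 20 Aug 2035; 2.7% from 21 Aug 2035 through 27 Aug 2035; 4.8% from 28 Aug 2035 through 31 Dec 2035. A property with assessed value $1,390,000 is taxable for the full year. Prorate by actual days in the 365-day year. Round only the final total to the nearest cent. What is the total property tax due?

1 Jan – 20 Aug 2035: 232 days at 4.35% → $1,390,000 × 4.35% × 232/365 = $38,432.5479
21 Aug – 27 Aug 2035: 7 days at 2.7% → $1,390,000 × 2.7% × 7/365 = $719.7534
28 Aug – 31 Dec 2035: 126 days at 4.8% → $1,390,000 × 4.8% × 126/365 = $23,032.1096
Total = $62,184.4110

$62,184.41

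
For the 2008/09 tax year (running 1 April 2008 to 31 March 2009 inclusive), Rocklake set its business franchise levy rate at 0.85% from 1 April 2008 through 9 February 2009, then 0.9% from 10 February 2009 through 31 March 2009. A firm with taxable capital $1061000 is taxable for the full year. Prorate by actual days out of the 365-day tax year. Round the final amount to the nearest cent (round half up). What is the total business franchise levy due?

1 April 2008 – 9 February 2009: 315 days at 0.85% → $1061000 × 0.85% × 315/365 = $7783.0890
10 February – 31 March 2009: 50 days at 0.9% → $1061000 × 0.9% × 50/365 = $1308.0822
Total = $9091.1712

$9091.17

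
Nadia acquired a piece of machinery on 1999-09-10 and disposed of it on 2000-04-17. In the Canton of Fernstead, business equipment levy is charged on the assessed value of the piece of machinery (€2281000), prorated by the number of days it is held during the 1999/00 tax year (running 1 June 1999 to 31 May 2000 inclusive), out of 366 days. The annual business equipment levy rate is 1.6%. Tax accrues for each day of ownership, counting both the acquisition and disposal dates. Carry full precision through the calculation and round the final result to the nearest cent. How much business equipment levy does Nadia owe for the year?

€22037.20

Days held (1999-09-10 to 2000-04-17): 221 out of 366
Tax = €2281000 × 1.6% × 221/366 = €22037.2022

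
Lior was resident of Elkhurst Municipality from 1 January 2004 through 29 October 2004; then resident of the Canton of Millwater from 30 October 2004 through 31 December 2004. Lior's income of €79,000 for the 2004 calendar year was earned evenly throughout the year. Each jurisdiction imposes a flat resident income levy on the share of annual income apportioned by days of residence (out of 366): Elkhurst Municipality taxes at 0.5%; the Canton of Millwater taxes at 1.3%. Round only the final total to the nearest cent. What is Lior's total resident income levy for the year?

Elkhurst Municipality, 1 January – 29 October 2004: 303 days → €79,000 × 0.5% × 303/366 = €327.0082
The Canton of Millwater, 30 October – 31 December 2004: 63 days → €79,000 × 1.3% × 63/366 = €176.7787
Total = €503.7869

€503.79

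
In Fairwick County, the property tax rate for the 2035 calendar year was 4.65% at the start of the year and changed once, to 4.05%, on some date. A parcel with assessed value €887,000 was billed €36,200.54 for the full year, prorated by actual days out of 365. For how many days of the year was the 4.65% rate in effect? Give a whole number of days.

Let d = days at the first rate; then 365 − d days at the second rate.
€887,000 × [4.65%·d + 4.05%·(365−d)] / 365 = €36,200.54
Solving gives d = 19, so the new rate took effect on 20 January 2035.

19 days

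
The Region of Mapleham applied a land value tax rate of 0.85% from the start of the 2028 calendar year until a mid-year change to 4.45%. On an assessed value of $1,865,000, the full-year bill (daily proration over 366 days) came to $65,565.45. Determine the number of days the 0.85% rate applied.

95 days

Let d = days at the first rate; then 366 − d days at the second rate.
$1,865,000 × [0.85%·d + 4.45%·(366−d)] / 366 = $65,565.45
Solving gives d = 95, so the new rate took effect on 5 April 2028.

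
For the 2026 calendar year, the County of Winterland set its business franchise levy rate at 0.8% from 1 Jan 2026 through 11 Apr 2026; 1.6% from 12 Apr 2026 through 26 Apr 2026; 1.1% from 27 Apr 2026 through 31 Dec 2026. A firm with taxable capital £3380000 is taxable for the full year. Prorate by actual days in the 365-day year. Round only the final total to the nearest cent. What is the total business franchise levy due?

£35068.66

1 Jan – 11 Apr 2026: 101 days at 0.8% → £3380000 × 0.8% × 101/365 = £7482.3014
12 Apr – 26 Apr 2026: 15 days at 1.6% → £3380000 × 1.6% × 15/365 = £2222.4658
27 Apr – 31 Dec 2026: 249 days at 1.1% → £3380000 × 1.1% × 249/365 = £25363.8904
Total = £35068.6575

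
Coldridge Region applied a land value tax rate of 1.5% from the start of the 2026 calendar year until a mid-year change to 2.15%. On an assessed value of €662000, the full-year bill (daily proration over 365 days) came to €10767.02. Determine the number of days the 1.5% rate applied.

Let d = days at the first rate; then 365 − d days at the second rate.
€662000 × [1.5%·d + 2.15%·(365−d)] / 365 = €10767.02
Solving gives d = 294, so the new rate took effect on 22 October 2026.

294 days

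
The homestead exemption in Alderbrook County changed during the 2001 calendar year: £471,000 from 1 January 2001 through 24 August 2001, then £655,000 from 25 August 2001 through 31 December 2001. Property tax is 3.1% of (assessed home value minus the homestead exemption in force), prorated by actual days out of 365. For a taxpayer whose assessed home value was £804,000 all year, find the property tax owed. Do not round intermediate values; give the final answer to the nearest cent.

£8,307.07

1 January – 24 August 2001: 236 days, exemption £471,000 → (£804,000 − £471,000) × 3.1% × 236/365 = £6,674.5973
25 August – 31 December 2001: 129 days, exemption £655,000 → (£804,000 − £655,000) × 3.1% × 129/365 = £1,632.4685
Total = £8,307.0658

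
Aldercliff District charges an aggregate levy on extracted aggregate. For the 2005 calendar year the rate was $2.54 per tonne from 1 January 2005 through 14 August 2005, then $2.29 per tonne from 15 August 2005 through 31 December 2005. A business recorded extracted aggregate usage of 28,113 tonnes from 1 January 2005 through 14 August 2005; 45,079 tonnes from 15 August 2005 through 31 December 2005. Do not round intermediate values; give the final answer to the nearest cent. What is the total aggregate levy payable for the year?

$174,637.93

1 January – 14 August 2005: 28,113 tonnes at $2.54/tonne → $71,407.02
15 August – 31 December 2005: 45,079 tonnes at $2.29/tonne → $103,230.91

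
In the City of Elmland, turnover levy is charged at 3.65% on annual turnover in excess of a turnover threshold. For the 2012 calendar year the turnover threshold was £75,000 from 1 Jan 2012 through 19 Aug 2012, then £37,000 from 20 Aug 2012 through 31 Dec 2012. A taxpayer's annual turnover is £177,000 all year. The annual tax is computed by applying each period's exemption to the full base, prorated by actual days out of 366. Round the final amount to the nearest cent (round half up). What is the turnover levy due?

1 Jan – 19 Aug 2012: 232 days, exemption £75,000 → (£177,000 − £75,000) × 3.65% × 232/366 = £2,359.9344
20 Aug – 31 Dec 2012: 134 days, exemption £37,000 → (£177,000 − £37,000) × 3.65% × 134/366 = £1,870.8743
Total = £4,230.8087

£4,230.81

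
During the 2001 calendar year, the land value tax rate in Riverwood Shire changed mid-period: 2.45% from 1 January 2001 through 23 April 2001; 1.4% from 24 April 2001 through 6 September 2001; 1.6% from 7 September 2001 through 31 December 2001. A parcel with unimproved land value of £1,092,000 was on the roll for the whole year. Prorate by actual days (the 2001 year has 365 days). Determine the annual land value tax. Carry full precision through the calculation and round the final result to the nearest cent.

1 January – 23 April 2001: 113 days at 2.45% → £1,092,000 × 2.45% × 113/365 = £8,282.7452
24 April – 6 September 2001: 136 days at 1.4% → £1,092,000 × 1.4% × 136/365 = £5,696.3507
7 September – 31 December 2001: 116 days at 1.6% → £1,092,000 × 1.6% × 116/365 = £5,552.7452
Total = £19,531.8411

£19,531.84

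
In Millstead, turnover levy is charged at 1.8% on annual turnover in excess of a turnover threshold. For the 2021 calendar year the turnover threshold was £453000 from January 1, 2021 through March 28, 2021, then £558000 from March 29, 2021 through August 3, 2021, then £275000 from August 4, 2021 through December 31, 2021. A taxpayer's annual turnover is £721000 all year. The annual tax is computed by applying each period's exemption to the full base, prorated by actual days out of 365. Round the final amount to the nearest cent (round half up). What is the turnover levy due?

£5477.92

January 1 – March 28, 2021: 87 days, exemption £453000 → (£721000 − £453000) × 1.8% × 87/365 = £1149.8301
March 29 – August 3, 2021: 128 days, exemption £558000 → (£721000 − £558000) × 1.8% × 128/365 = £1028.9096
August 4 – December 31, 2021: 150 days, exemption £275000 → (£721000 − £275000) × 1.8% × 150/365 = £3299.1781
Total = £5477.9178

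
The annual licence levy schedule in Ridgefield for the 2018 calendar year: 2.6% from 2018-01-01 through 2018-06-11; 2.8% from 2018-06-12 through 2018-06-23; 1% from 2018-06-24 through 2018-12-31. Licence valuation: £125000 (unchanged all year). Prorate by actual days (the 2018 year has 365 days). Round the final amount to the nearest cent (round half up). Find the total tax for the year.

£2211.64

2018-01-01 to 2018-06-11: 162 days at 2.6% → £125000 × 2.6% × 162/365 = £1442.4658
2018-06-12 to 2018-06-23: 12 days at 2.8% → £125000 × 2.8% × 12/365 = £115.0685
2018-06-24 to 2018-12-31: 191 days at 1% → £125000 × 1% × 191/365 = £654.1096
Total = £2211.6438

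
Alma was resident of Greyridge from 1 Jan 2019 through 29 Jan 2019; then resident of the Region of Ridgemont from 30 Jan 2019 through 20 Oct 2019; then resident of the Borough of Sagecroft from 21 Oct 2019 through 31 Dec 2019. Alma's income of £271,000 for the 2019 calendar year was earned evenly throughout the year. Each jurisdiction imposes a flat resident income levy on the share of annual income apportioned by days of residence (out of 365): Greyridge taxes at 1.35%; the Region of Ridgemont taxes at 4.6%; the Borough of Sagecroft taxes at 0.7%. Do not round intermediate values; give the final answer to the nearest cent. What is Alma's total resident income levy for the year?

Greyridge, 1 Jan – 29 Jan 2019: 29 days → £271,000 × 1.35% × 29/365 = £290.6753
The Region of Ridgemont, 30 Jan – 20 Oct 2019: 264 days → £271,000 × 4.6% × 264/365 = £9,016.5041
The Borough of Sagecroft, 21 Oct – 31 Dec 2019: 72 days → £271,000 × 0.7% × 72/365 = £374.2027
Total = £9,681.3822

£9,681.38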